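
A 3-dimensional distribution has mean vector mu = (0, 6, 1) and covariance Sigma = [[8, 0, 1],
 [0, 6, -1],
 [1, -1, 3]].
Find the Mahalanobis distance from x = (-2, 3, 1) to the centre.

Step 1 — centre the observation: (x - mu) = (-2, -3, 0).

Step 2 — invert Sigma (cofactor / det for 3×3, or solve directly):
  Sigma^{-1} = [[0.1308, -0.0077, -0.0462],
 [-0.0077, 0.1769, 0.0615],
 [-0.0462, 0.0615, 0.3692]].

Step 3 — form the quadratic (x - mu)^T · Sigma^{-1} · (x - mu):
  Sigma^{-1} · (x - mu) = (-0.2385, -0.5154, -0.0923).
  (x - mu)^T · [Sigma^{-1} · (x - mu)] = (-2)·(-0.2385) + (-3)·(-0.5154) + (0)·(-0.0923) = 2.0231.

Step 4 — take square root: d = √(2.0231) ≈ 1.4223.

d(x, mu) = √(2.0231) ≈ 1.4223


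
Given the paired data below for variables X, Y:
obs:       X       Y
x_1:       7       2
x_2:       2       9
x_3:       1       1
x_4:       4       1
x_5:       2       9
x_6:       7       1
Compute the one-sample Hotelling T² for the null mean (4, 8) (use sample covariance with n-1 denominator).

Step 1 — sample mean vector:
  mean(X) = (7 + 2 + 1 + 4 + 2 + 7) / 6 = 23/6 = 3.8333
  mean(Y) = (2 + 9 + 1 + 1 + 9 + 1) / 6 = 23/6 = 3.8333
  x̄ = (3.8333, 3.8333),  deviation x̄ - mu_0 = (3.8333, 3.8333) - (4, 8) = (-0.1667, -4.1667).

Step 2 — sample covariance matrix, S[i,j] = (1/(n-1)) · Σ_k (x_{k,i} - mean_i) · (x_{k,j} - mean_j), divisor n-1 = 5:
  S[X,X] = ((3.1667)·(3.1667) + (-1.8333)·(-1.8333) + (-2.8333)·(-2.8333) + (0.1667)·(0.1667) + (-1.8333)·(-1.8333) + (3.1667)·(3.1667)) / 5 = 34.8333/5 = 6.9667
  S[X,Y] = ((3.1667)·(-1.8333) + (-1.8333)·(5.1667) + (-2.8333)·(-2.8333) + (0.1667)·(-2.8333) + (-1.8333)·(5.1667) + (3.1667)·(-2.8333)) / 5 = -26.1667/5 = -5.2333
  S[Y,Y] = ((-1.8333)·(-1.8333) + (5.1667)·(5.1667) + (-2.8333)·(-2.8333) + (-2.8333)·(-2.8333) + (5.1667)·(5.1667) + (-2.8333)·(-2.8333)) / 5 = 80.8333/5 = 16.1667
  S = [[6.9667, -5.2333],
 [-5.2333, 16.1667]].

Step 3 — invert S. det(S) = 6.9667·16.1667 - (-5.2333)² = 85.24.
  S^{-1} = (1/det) · [[d, -b], [-b, a]] = [[0.1897, 0.0614],
 [0.0614, 0.0817]].

Step 4 — quadratic form (x̄ - mu_0)^T · S^{-1} · (x̄ - mu_0):
  S^{-1} · (x̄ - mu_0) = (-0.2874, -0.3508),
  (x̄ - mu_0)^T · [...] = (-0.1667)·(-0.2874) + (-4.1667)·(-0.3508) = 1.5095.

Step 5 — scale by n: T² = 6 · 1.5095 = 9.0568.

T² ≈ 9.0568


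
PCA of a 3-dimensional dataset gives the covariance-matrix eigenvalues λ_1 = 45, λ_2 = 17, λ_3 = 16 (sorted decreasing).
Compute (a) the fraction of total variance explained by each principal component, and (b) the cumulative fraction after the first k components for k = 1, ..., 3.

Step 1 — total variance = trace(Sigma) = Σ λ_i = 45 + 17 + 16 = 78.

Step 2 — fraction explained by component i = λ_i / Σ λ:
  PC1: 45/78 = 0.5769
  PC2: 17/78 = 0.2179
  PC3: 16/78 = 0.2051

Step 3 — cumulative fraction after k components = (λ_1 + ... + λ_k) / Σ λ:
  k = 1: 45/78 = 0.5769
  k = 2: (45 + 17)/78 = 62/78 = 0.7949
  k = 3: (45 + 17 + 16)/78 = 78/78 = 1

Summary (fraction, with percent):

explained: PC1 0.5769 (57.69%), PC2 0.2179 (21.79%), PC3 0.2051 (20.51%);  cumulative: 0.5769, 0.7949, 1


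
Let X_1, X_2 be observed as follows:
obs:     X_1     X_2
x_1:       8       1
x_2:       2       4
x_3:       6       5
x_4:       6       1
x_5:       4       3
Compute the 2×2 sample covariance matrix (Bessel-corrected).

Step 1 — column means:
  mean(X_1) = (8 + 2 + 6 + 6 + 4) / 5 = 26/5 = 5.2
  mean(X_2) = (1 + 4 + 5 + 1 + 3) / 5 = 14/5 = 2.8

Step 2 — sample covariance S[i,j] = (1/(n-1)) · Σ_k (x_{k,i} - mean_i) · (x_{k,j} - mean_j), with n-1 = 4.
  S[X_1,X_1] = ((2.8)·(2.8) + (-3.2)·(-3.2) + (0.8)·(0.8) + (0.8)·(0.8) + (-1.2)·(-1.2)) / 4 = 20.8/4 = 5.2
  S[X_1,X_2] = ((2.8)·(-1.8) + (-3.2)·(1.2) + (0.8)·(2.2) + (0.8)·(-1.8) + (-1.2)·(0.2)) / 4 = -8.8/4 = -2.2
  S[X_2,X_2] = ((-1.8)·(-1.8) + (1.2)·(1.2) + (2.2)·(2.2) + (-1.8)·(-1.8) + (0.2)·(0.2)) / 4 = 12.8/4 = 3.2

S is symmetric (S[j,i] = S[i,j]). Assembling:

S = [[5.2, -2.2],
 [-2.2, 3.2]]


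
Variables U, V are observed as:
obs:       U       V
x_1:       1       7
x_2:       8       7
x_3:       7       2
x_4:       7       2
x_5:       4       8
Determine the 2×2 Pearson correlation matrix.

Step 1 — column means:
  mean(U) = (1 + 8 + 7 + 7 + 4) / 5 = 27/5 = 5.4
  mean(V) = (7 + 7 + 2 + 2 + 8) / 5 = 26/5 = 5.2

Step 2 — sample variances and covariances s[i,j] = (1/(n-1)) · Σ_k (x_{k,i} - mean_i) · (x_{k,j} - mean_j), with n-1 = 4:
  s[U,U] = ((-4.4)·(-4.4) + (2.6)·(2.6) + (1.6)·(1.6) + (1.6)·(1.6) + (-1.4)·(-1.4)) / 4 = 33.2/4 = 8.3
  s[U,V] = ((-4.4)·(1.8) + (2.6)·(1.8) + (1.6)·(-3.2) + (1.6)·(-3.2) + (-1.4)·(2.8)) / 4 = -17.4/4 = -4.35
  s[V,V] = ((1.8)·(1.8) + (1.8)·(1.8) + (-3.2)·(-3.2) + (-3.2)·(-3.2) + (2.8)·(2.8)) / 4 = 34.8/4 = 8.7
  Sample standard deviations s_i = √(s[i,i]):
  s(U) = √(8.3) = 2.881
  s(V) = √(8.7) = 2.9496

Step 3 — r_{ij} = s_{ij} / (s_i · s_j):
  r[U,U] = 1 (diagonal).
  r[U,V] = -4.35 / (2.881 · 2.9496) = -4.35 / 8.4976 = -0.5119
  r[V,V] = 1 (diagonal).

R is symmetric with unit diagonal. Assembling:

R = [[1, -0.5119],
 [-0.5119, 1]]


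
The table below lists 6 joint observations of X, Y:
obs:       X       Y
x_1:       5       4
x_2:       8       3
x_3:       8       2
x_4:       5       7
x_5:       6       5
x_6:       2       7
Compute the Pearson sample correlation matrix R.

Step 1 — column means:
  mean(X) = (5 + 8 + 8 + 5 + 6 + 2) / 6 = 34/6 = 5.6667
  mean(Y) = (4 + 3 + 2 + 7 + 5 + 7) / 6 = 28/6 = 4.6667

Step 2 — sample variances and covariances s[i,j] = (1/(n-1)) · Σ_k (x_{k,i} - mean_i) · (x_{k,j} - mean_j), with n-1 = 5:
  s[X,X] = ((-0.6667)·(-0.6667) + (2.3333)·(2.3333) + (2.3333)·(2.3333) + (-0.6667)·(-0.6667) + (0.3333)·(0.3333) + (-3.6667)·(-3.6667)) / 5 = 25.3333/5 = 5.0667
  s[X,Y] = ((-0.6667)·(-0.6667) + (2.3333)·(-1.6667) + (2.3333)·(-2.6667) + (-0.6667)·(2.3333) + (0.3333)·(0.3333) + (-3.6667)·(2.3333)) / 5 = -19.6667/5 = -3.9333
  s[Y,Y] = ((-0.6667)·(-0.6667) + (-1.6667)·(-1.6667) + (-2.6667)·(-2.6667) + (2.3333)·(2.3333) + (0.3333)·(0.3333) + (2.3333)·(2.3333)) / 5 = 21.3333/5 = 4.2667
  Sample standard deviations s_i = √(s[i,i]):
  s(X) = √(5.0667) = 2.2509
  s(Y) = √(4.2667) = 2.0656

Step 3 — r_{ij} = s_{ij} / (s_i · s_j):
  r[X,X] = 1 (diagonal).
  r[X,Y] = -3.9333 / (2.2509 · 2.0656) = -3.9333 / 4.6495 = -0.846
  r[Y,Y] = 1 (diagonal).

R is symmetric with unit diagonal. Assembling:

R = [[1, -0.846],
 [-0.846, 1]]


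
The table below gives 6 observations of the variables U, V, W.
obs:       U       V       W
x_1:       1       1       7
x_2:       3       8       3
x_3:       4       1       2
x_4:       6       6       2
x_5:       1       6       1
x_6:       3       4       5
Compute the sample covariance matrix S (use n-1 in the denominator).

Step 1 — column means:
  mean(U) = (1 + 3 + 4 + 6 + 1 + 3) / 6 = 18/6 = 3
  mean(V) = (1 + 8 + 1 + 6 + 6 + 4) / 6 = 26/6 = 4.3333
  mean(W) = (7 + 3 + 2 + 2 + 1 + 5) / 6 = 20/6 = 3.3333

Step 2 — sample covariance S[i,j] = (1/(n-1)) · Σ_k (x_{k,i} - mean_i) · (x_{k,j} - mean_j), with n-1 = 5.
  S[U,U] = ((-2)·(-2) + (0)·(0) + (1)·(1) + (3)·(3) + (-2)·(-2) + (0)·(0)) / 5 = 18/5 = 3.6
  S[U,V] = ((-2)·(-3.3333) + (0)·(3.6667) + (1)·(-3.3333) + (3)·(1.6667) + (-2)·(1.6667) + (0)·(-0.3333)) / 5 = 5/5 = 1
  S[U,W] = ((-2)·(3.6667) + (0)·(-0.3333) + (1)·(-1.3333) + (3)·(-1.3333) + (-2)·(-2.3333) + (0)·(1.6667)) / 5 = -8/5 = -1.6
  S[V,V] = ((-3.3333)·(-3.3333) + (3.6667)·(3.6667) + (-3.3333)·(-3.3333) + (1.6667)·(1.6667) + (1.6667)·(1.6667) + (-0.3333)·(-0.3333)) / 5 = 41.3333/5 = 8.2667
  S[V,W] = ((-3.3333)·(3.6667) + (3.6667)·(-0.3333) + (-3.3333)·(-1.3333) + (1.6667)·(-1.3333) + (1.6667)·(-2.3333) + (-0.3333)·(1.6667)) / 5 = -15.6667/5 = -3.1333
  S[W,W] = ((3.6667)·(3.6667) + (-0.3333)·(-0.3333) + (-1.3333)·(-1.3333) + (-1.3333)·(-1.3333) + (-2.3333)·(-2.3333) + (1.6667)·(1.6667)) / 5 = 25.3333/5 = 5.0667

S is symmetric (S[j,i] = S[i,j]). Assembling:

S = [[3.6, 1, -1.6],
 [1, 8.2667, -3.1333],
 [-1.6, -3.1333, 5.0667]]


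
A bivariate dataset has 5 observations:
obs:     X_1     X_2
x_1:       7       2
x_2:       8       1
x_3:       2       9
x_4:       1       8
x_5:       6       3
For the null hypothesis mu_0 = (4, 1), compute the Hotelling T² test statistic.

Step 1 — sample mean vector:
  mean(X_1) = (7 + 8 + 2 + 1 + 6) / 5 = 24/5 = 4.8
  mean(X_2) = (2 + 1 + 9 + 8 + 3) / 5 = 23/5 = 4.6
  x̄ = (4.8, 4.6),  deviation x̄ - mu_0 = (4.8, 4.6) - (4, 1) = (0.8, 3.6).

Step 2 — sample covariance matrix, S[i,j] = (1/(n-1)) · Σ_k (x_{k,i} - mean_i) · (x_{k,j} - mean_j), divisor n-1 = 4:
  S[X_1,X_1] = ((2.2)·(2.2) + (3.2)·(3.2) + (-2.8)·(-2.8) + (-3.8)·(-3.8) + (1.2)·(1.2)) / 4 = 38.8/4 = 9.7
  S[X_1,X_2] = ((2.2)·(-2.6) + (3.2)·(-3.6) + (-2.8)·(4.4) + (-3.8)·(3.4) + (1.2)·(-1.6)) / 4 = -44.4/4 = -11.1
  S[X_2,X_2] = ((-2.6)·(-2.6) + (-3.6)·(-3.6) + (4.4)·(4.4) + (3.4)·(3.4) + (-1.6)·(-1.6)) / 4 = 53.2/4 = 13.3
  S = [[9.7, -11.1],
 [-11.1, 13.3]].

Step 3 — invert S. det(S) = 9.7·13.3 - (-11.1)² = 5.8.
  S^{-1} = (1/det) · [[d, -b], [-b, a]] = [[2.2931, 1.9138],
 [1.9138, 1.6724]].

Step 4 — quadratic form (x̄ - mu_0)^T · S^{-1} · (x̄ - mu_0):
  S^{-1} · (x̄ - mu_0) = (8.7241, 7.5517),
  (x̄ - mu_0)^T · [...] = (0.8)·(8.7241) + (3.6)·(7.5517) = 34.1655.

Step 5 — scale by n: T² = 5 · 34.1655 = 170.8276.

T² ≈ 170.8276


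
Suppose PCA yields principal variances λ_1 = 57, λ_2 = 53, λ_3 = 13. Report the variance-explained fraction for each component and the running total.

Step 1 — total variance = trace(Sigma) = Σ λ_i = 57 + 53 + 13 = 123.

Step 2 — fraction explained by component i = λ_i / Σ λ:
  PC1: 57/123 = 0.4634
  PC2: 53/123 = 0.4309
  PC3: 13/123 = 0.1057

Step 3 — cumulative fraction after k components = (λ_1 + ... + λ_k) / Σ λ:
  k = 1: 57/123 = 0.4634
  k = 2: (57 + 53)/123 = 110/123 = 0.8943
  k = 3: (57 + 53 + 13)/123 = 123/123 = 1

Summary (fraction, with percent):

explained: PC1 0.4634 (46.34%), PC2 0.4309 (43.09%), PC3 0.1057 (10.57%);  cumulative: 0.4634, 0.8943, 1


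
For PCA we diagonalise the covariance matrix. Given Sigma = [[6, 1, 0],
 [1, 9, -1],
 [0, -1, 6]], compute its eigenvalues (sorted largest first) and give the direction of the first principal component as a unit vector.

Step 1 — characteristic polynomial p(λ) = det(λI - Sigma) = λ³ - tr·λ² + c_1·λ - det, where tr = trace, c_1 = sum of the principal 2×2 minors, det = det(Sigma):
  tr = 6 + 9 + 6 = 21,
  c_1 = (6·9 - (1)²) + (6·6 - (0)²) + (9·6 - (-1)²) = 53 + 36 + 53 = 142,
  det = 6·(9·6 - (-1)²) - (1)·((1)·6 - (-1)·(0)) + (0)·((1)·(-1) - 9·(0)) = 6·(53) - (1)·(6) + (0)·(-1) = 312.
  So p(λ) = λ³ - 21λ² + 142λ - 312.
Step 2 — look for an integer root (rational root theorem: any rational root is an integer divisor of 312). Testing λ = 6:
  p(6) = 216 - 756 + 852 - 312 = 0  ✓
  Dividing out (λ - 6): p(λ) = (λ - 6)(λ² - 15λ + 52).
Step 3 — remaining eigenvalues from the quadratic λ² - 15λ + 52 = 0:
  Δ = 15² - 4·52 = 225 - 208 = 17,  λ = (15 ± √17)/2 = (15 ± 4.1231)/2 ≈ 9.5616 or 5.4384.
  Sorted: λ_1 = 9.5616,  λ_2 = 6,  λ_3 = 5.4384  (check: sum = 21 = tr ✓).

Step 4 — unit eigenvector for λ_1 ≈ 9.5616: v spans the null space of (Sigma - λ_1 I), whose rows are
  r_1 = (-3.5616, 1, 0),  r_2 = (1, -0.5616, -1),  r_3 = (0, -1, -3.5616).
  v is orthogonal to every row, so take v ∝ r_1 × r_2 = ((1)·(-1) - (0)·(-0.5616), (0)·(1) - (-3.5616)·(-1), (-3.5616)·(-0.5616) - (1)·(1)) ≈ (-1, -3.5616, 1).
  Rescale (multiply by -1 so the first nonzero entry is positive): u = (1, 3.5616, -1).
  ||u|| = √((1)² + (3.5616)² + (-1)²) = √(14.6847) ≈ 3.8321,  v_1 = u/||u|| ≈ (0.261, 0.9294, -0.261) (||v_1|| = 1).

λ_1 = 9.5616,  λ_2 = 6,  λ_3 = 5.4384;  v_1 ≈ (0.261, 0.9294, -0.261)


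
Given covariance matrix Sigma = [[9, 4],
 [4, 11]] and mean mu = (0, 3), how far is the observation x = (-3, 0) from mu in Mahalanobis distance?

Step 1 — centre the observation: (x - mu) = (-3, -3).

Step 2 — invert Sigma. det(Sigma) = 9·11 - (4)² = 83.
  Sigma^{-1} = (1/det) · [[d, -b], [-b, a]] = [[0.1325, -0.0482],
 [-0.0482, 0.1084]].

Step 3 — form the quadratic (x - mu)^T · Sigma^{-1} · (x - mu):
  Sigma^{-1} · (x - mu) = (-0.253, -0.1807).
  (x - mu)^T · [Sigma^{-1} · (x - mu)] = (-3)·(-0.253) + (-3)·(-0.1807) = 1.3012.

Step 4 — take square root: d = √(1.3012) ≈ 1.1407.

d(x, mu) = √(1.3012) ≈ 1.1407


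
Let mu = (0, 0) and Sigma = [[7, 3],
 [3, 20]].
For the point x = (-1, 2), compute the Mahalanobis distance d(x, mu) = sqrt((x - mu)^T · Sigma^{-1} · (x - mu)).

Step 1 — centre the observation: (x - mu) = (-1, 2).

Step 2 — invert Sigma. det(Sigma) = 7·20 - (3)² = 131.
  Sigma^{-1} = (1/det) · [[d, -b], [-b, a]] = [[0.1527, -0.0229],
 [-0.0229, 0.0534]].

Step 3 — form the quadratic (x - mu)^T · Sigma^{-1} · (x - mu):
  Sigma^{-1} · (x - mu) = (-0.1985, 0.1298).
  (x - mu)^T · [Sigma^{-1} · (x - mu)] = (-1)·(-0.1985) + (2)·(0.1298) = 0.458.

Step 4 — take square root: d = √(0.458) ≈ 0.6768.

d(x, mu) = √(0.458) ≈ 0.6768


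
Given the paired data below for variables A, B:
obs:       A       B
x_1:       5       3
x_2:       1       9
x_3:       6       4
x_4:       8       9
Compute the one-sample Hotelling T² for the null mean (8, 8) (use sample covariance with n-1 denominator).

Step 1 — sample mean vector:
  mean(A) = (5 + 1 + 6 + 8) / 4 = 20/4 = 5
  mean(B) = (3 + 9 + 4 + 9) / 4 = 25/4 = 6.25
  x̄ = (5, 6.25),  deviation x̄ - mu_0 = (5, 6.25) - (8, 8) = (-3, -1.75).

Step 2 — sample covariance matrix, S[i,j] = (1/(n-1)) · Σ_k (x_{k,i} - mean_i) · (x_{k,j} - mean_j), divisor n-1 = 3:
  S[A,A] = ((0)·(0) + (-4)·(-4) + (1)·(1) + (3)·(3)) / 3 = 26/3 = 8.6667
  S[A,B] = ((0)·(-3.25) + (-4)·(2.75) + (1)·(-2.25) + (3)·(2.75)) / 3 = -5/3 = -1.6667
  S[B,B] = ((-3.25)·(-3.25) + (2.75)·(2.75) + (-2.25)·(-2.25) + (2.75)·(2.75)) / 3 = 30.75/3 = 10.25
  S = [[8.6667, -1.6667],
 [-1.6667, 10.25]].

Step 3 — invert S. det(S) = 8.6667·10.25 - (-1.6667)² = 86.0556.
  S^{-1} = (1/det) · [[d, -b], [-b, a]] = [[0.1191, 0.0194],
 [0.0194, 0.1007]].

Step 4 — quadratic form (x̄ - mu_0)^T · S^{-1} · (x̄ - mu_0):
  S^{-1} · (x̄ - mu_0) = (-0.3912, -0.2343),
  (x̄ - mu_0)^T · [...] = (-3)·(-0.3912) + (-1.75)·(-0.2343) = 1.5838.

Step 5 — scale by n: T² = 4 · 1.5838 = 6.3351.

T² ≈ 6.3351


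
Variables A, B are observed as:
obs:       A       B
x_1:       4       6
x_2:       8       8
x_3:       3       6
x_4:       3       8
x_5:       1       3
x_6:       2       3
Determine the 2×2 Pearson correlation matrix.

Step 1 — column means:
  mean(A) = (4 + 8 + 3 + 3 + 1 + 2) / 6 = 21/6 = 3.5
  mean(B) = (6 + 8 + 6 + 8 + 3 + 3) / 6 = 34/6 = 5.6667

Step 2 — sample variances and covariances s[i,j] = (1/(n-1)) · Σ_k (x_{k,i} - mean_i) · (x_{k,j} - mean_j), with n-1 = 5:
  s[A,A] = ((0.5)·(0.5) + (4.5)·(4.5) + (-0.5)·(-0.5) + (-0.5)·(-0.5) + (-2.5)·(-2.5) + (-1.5)·(-1.5)) / 5 = 29.5/5 = 5.9
  s[A,B] = ((0.5)·(0.3333) + (4.5)·(2.3333) + (-0.5)·(0.3333) + (-0.5)·(2.3333) + (-2.5)·(-2.6667) + (-1.5)·(-2.6667)) / 5 = 20/5 = 4
  s[B,B] = ((0.3333)·(0.3333) + (2.3333)·(2.3333) + (0.3333)·(0.3333) + (2.3333)·(2.3333) + (-2.6667)·(-2.6667) + (-2.6667)·(-2.6667)) / 5 = 25.3333/5 = 5.0667
  Sample standard deviations s_i = √(s[i,i]):
  s(A) = √(5.9) = 2.429
  s(B) = √(5.0667) = 2.2509

Step 3 — r_{ij} = s_{ij} / (s_i · s_j):
  r[A,A] = 1 (diagonal).
  r[A,B] = 4 / (2.429 · 2.2509) = 4 / 5.4675 = 0.7316
  r[B,B] = 1 (diagonal).

R is symmetric with unit diagonal. Assembling:

R = [[1, 0.7316],
 [0.7316, 1]]


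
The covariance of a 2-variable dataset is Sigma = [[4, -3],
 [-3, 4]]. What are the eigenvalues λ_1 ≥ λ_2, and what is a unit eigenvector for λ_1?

Step 1 — characteristic polynomial of 2×2 Sigma:
  det(Sigma - λI) = λ² - trace · λ + det = 0.
  trace = 4 + 4 = 8, det = 4·4 - (-3)² = 7.
Step 2 — discriminant:
  Δ = trace² - 4·det = 64 - 28 = 36.
Step 3 — eigenvalues:
  λ = (trace ± √Δ)/2 = (8 ± 6)/2,
  λ_1 = 7,  λ_2 = 1.

Step 4 — unit eigenvector for λ_1: solve (Sigma - λ_1 I)v = 0. First row:
  (4 - 7)·v_x + (-3)·v_y = 0, i.e. (-3)·v_x + (-3)·v_y = 0,
  so v ∝ (b, λ_1 - a) = (-3, 3); multiply by -1 so the first entry is positive: u = (3, -3).
  ||u|| = √((3)² + (-3)²) = √(18) ≈ 4.2426,
  v_1 = u/||u|| ≈ (0.7071, -0.7071) (||v_1|| = 1).

λ_1 = 7,  λ_2 = 1;  v_1 ≈ (0.7071, -0.7071)


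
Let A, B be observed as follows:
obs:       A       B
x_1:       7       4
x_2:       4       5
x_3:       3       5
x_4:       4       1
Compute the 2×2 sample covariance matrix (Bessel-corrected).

Step 1 — column means:
  mean(A) = (7 + 4 + 3 + 4) / 4 = 18/4 = 4.5
  mean(B) = (4 + 5 + 5 + 1) / 4 = 15/4 = 3.75

Step 2 — sample covariance S[i,j] = (1/(n-1)) · Σ_k (x_{k,i} - mean_i) · (x_{k,j} - mean_j), with n-1 = 3.
  S[A,A] = ((2.5)·(2.5) + (-0.5)·(-0.5) + (-1.5)·(-1.5) + (-0.5)·(-0.5)) / 3 = 9/3 = 3
  S[A,B] = ((2.5)·(0.25) + (-0.5)·(1.25) + (-1.5)·(1.25) + (-0.5)·(-2.75)) / 3 = -0.5/3 = -0.1667
  S[B,B] = ((0.25)·(0.25) + (1.25)·(1.25) + (1.25)·(1.25) + (-2.75)·(-2.75)) / 3 = 10.75/3 = 3.5833

S is symmetric (S[j,i] = S[i,j]). Assembling:

S = [[3, -0.1667],
 [-0.1667, 3.5833]]


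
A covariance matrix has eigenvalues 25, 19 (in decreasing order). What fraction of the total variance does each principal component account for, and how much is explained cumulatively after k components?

Step 1 — total variance = trace(Sigma) = Σ λ_i = 25 + 19 = 44.

Step 2 — fraction explained by component i = λ_i / Σ λ:
  PC1: 25/44 = 0.5682
  PC2: 19/44 = 0.4318

Step 3 — cumulative fraction after k components = (λ_1 + ... + λ_k) / Σ λ:
  k = 1: 25/44 = 0.5682
  k = 2: (25 + 19)/44 = 44/44 = 1

Summary (fraction, with percent):

explained: PC1 0.5682 (56.82%), PC2 0.4318 (43.18%);  cumulative: 0.5682, 1


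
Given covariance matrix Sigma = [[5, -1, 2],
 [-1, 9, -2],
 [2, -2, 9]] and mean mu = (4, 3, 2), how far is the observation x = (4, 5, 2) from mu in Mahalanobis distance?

Step 1 — centre the observation: (x - mu) = (0, 2, 0).

Step 2 — invert Sigma (cofactor / det for 3×3, or solve directly):
  Sigma^{-1} = [[0.2213, 0.0144, -0.046],
 [0.0144, 0.1178, 0.023],
 [-0.046, 0.023, 0.1264]].

Step 3 — form the quadratic (x - mu)^T · Sigma^{-1} · (x - mu):
  Sigma^{-1} · (x - mu) = (0.0287, 0.2356, 0.046).
  (x - mu)^T · [Sigma^{-1} · (x - mu)] = (0)·(0.0287) + (2)·(0.2356) + (0)·(0.046) = 0.4713.

Step 4 — take square root: d = √(0.4713) ≈ 0.6865.

d(x, mu) = √(0.4713) ≈ 0.6865


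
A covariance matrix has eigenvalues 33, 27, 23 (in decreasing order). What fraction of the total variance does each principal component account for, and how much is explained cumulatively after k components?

Step 1 — total variance = trace(Sigma) = Σ λ_i = 33 + 27 + 23 = 83.

Step 2 — fraction explained by component i = λ_i / Σ λ:
  PC1: 33/83 = 0.3976
  PC2: 27/83 = 0.3253
  PC3: 23/83 = 0.2771

Step 3 — cumulative fraction after k components = (λ_1 + ... + λ_k) / Σ λ:
  k = 1: 33/83 = 0.3976
  k = 2: (33 + 27)/83 = 60/83 = 0.7229
  k = 3: (33 + 27 + 23)/83 = 83/83 = 1

Summary (fraction, with percent):

explained: PC1 0.3976 (39.76%), PC2 0.3253 (32.53%), PC3 0.2771 (27.71%);  cumulative: 0.3976, 0.7229, 1


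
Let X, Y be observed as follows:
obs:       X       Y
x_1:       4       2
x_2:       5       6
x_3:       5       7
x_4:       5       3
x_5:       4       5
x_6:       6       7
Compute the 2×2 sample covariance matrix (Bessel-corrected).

Step 1 — column means:
  mean(X) = (4 + 5 + 5 + 5 + 4 + 6) / 6 = 29/6 = 4.8333
  mean(Y) = (2 + 6 + 7 + 3 + 5 + 7) / 6 = 30/6 = 5

Step 2 — sample covariance S[i,j] = (1/(n-1)) · Σ_k (x_{k,i} - mean_i) · (x_{k,j} - mean_j), with n-1 = 5.
  S[X,X] = ((-0.8333)·(-0.8333) + (0.1667)·(0.1667) + (0.1667)·(0.1667) + (0.1667)·(0.1667) + (-0.8333)·(-0.8333) + (1.1667)·(1.1667)) / 5 = 2.8333/5 = 0.5667
  S[X,Y] = ((-0.8333)·(-3) + (0.1667)·(1) + (0.1667)·(2) + (0.1667)·(-2) + (-0.8333)·(0) + (1.1667)·(2)) / 5 = 5/5 = 1
  S[Y,Y] = ((-3)·(-3) + (1)·(1) + (2)·(2) + (-2)·(-2) + (0)·(0) + (2)·(2)) / 5 = 22/5 = 4.4

S is symmetric (S[j,i] = S[i,j]). Assembling:

S = [[0.5667, 1],
 [1, 4.4]]


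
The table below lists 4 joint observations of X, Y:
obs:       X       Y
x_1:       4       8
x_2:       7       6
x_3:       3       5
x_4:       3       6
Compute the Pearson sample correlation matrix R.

Step 1 — column means:
  mean(X) = (4 + 7 + 3 + 3) / 4 = 17/4 = 4.25
  mean(Y) = (8 + 6 + 5 + 6) / 4 = 25/4 = 6.25

Step 2 — sample variances and covariances s[i,j] = (1/(n-1)) · Σ_k (x_{k,i} - mean_i) · (x_{k,j} - mean_j), with n-1 = 3:
  s[X,X] = ((-0.25)·(-0.25) + (2.75)·(2.75) + (-1.25)·(-1.25) + (-1.25)·(-1.25)) / 3 = 10.75/3 = 3.5833
  s[X,Y] = ((-0.25)·(1.75) + (2.75)·(-0.25) + (-1.25)·(-1.25) + (-1.25)·(-0.25)) / 3 = 0.75/3 = 0.25
  s[Y,Y] = ((1.75)·(1.75) + (-0.25)·(-0.25) + (-1.25)·(-1.25) + (-0.25)·(-0.25)) / 3 = 4.75/3 = 1.5833
  Sample standard deviations s_i = √(s[i,i]):
  s(X) = √(3.5833) = 1.893
  s(Y) = √(1.5833) = 1.2583

Step 3 — r_{ij} = s_{ij} / (s_i · s_j):
  r[X,X] = 1 (diagonal).
  r[X,Y] = 0.25 / (1.893 · 1.2583) = 0.25 / 2.3819 = 0.105
  r[Y,Y] = 1 (diagonal).

R is symmetric with unit diagonal. Assembling:

R = [[1, 0.105],
 [0.105, 1]]


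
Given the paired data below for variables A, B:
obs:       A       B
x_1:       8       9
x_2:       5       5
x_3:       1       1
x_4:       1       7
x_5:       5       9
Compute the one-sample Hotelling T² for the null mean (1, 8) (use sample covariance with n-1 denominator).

Step 1 — sample mean vector:
  mean(A) = (8 + 5 + 1 + 1 + 5) / 5 = 20/5 = 4
  mean(B) = (9 + 5 + 1 + 7 + 9) / 5 = 31/5 = 6.2
  x̄ = (4, 6.2),  deviation x̄ - mu_0 = (4, 6.2) - (1, 8) = (3, -1.8).

Step 2 — sample covariance matrix, S[i,j] = (1/(n-1)) · Σ_k (x_{k,i} - mean_i) · (x_{k,j} - mean_j), divisor n-1 = 4:
  S[A,A] = ((4)·(4) + (1)·(1) + (-3)·(-3) + (-3)·(-3) + (1)·(1)) / 4 = 36/4 = 9
  S[A,B] = ((4)·(2.8) + (1)·(-1.2) + (-3)·(-5.2) + (-3)·(0.8) + (1)·(2.8)) / 4 = 26/4 = 6.5
  S[B,B] = ((2.8)·(2.8) + (-1.2)·(-1.2) + (-5.2)·(-5.2) + (0.8)·(0.8) + (2.8)·(2.8)) / 4 = 44.8/4 = 11.2
  S = [[9, 6.5],
 [6.5, 11.2]].

Step 3 — invert S. det(S) = 9·11.2 - (6.5)² = 58.55.
  S^{-1} = (1/det) · [[d, -b], [-b, a]] = [[0.1913, -0.111],
 [-0.111, 0.1537]].

Step 4 — quadratic form (x̄ - mu_0)^T · S^{-1} · (x̄ - mu_0):
  S^{-1} · (x̄ - mu_0) = (0.7737, -0.6097),
  (x̄ - mu_0)^T · [...] = (3)·(0.7737) + (-1.8)·(-0.6097) = 3.4186.

Step 5 — scale by n: T² = 5 · 3.4186 = 17.0931.

T² ≈ 17.0931


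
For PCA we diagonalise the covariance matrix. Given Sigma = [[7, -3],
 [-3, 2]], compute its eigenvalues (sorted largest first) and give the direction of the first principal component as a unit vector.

Step 1 — characteristic polynomial of 2×2 Sigma:
  det(Sigma - λI) = λ² - trace · λ + det = 0.
  trace = 7 + 2 = 9, det = 7·2 - (-3)² = 5.
Step 2 — discriminant:
  Δ = trace² - 4·det = 81 - 20 = 61.
Step 3 — eigenvalues:
  λ = (trace ± √Δ)/2 = (9 ± 7.8102)/2,
  λ_1 = 8.4051,  λ_2 = 0.5949.

Step 4 — unit eigenvector for λ_1: solve (Sigma - λ_1 I)v = 0. First row:
  (7 - 8.4051)·v_x + (-3)·v_y = 0, i.e. (-1.4051)·v_x + (-3)·v_y = 0,
  so v ∝ (b, λ_1 - a) = (-3, 1.4051); multiply by -1 so the first entry is positive: u = (3, -1.4051).
  ||u|| = √((3)² + (-1.4051)²) = √(10.9744) ≈ 3.3128,
  v_1 = u/||u|| ≈ (0.9056, -0.4242) (||v_1|| = 1).

λ_1 = 8.4051,  λ_2 = 0.5949;  v_1 ≈ (0.9056, -0.4242)


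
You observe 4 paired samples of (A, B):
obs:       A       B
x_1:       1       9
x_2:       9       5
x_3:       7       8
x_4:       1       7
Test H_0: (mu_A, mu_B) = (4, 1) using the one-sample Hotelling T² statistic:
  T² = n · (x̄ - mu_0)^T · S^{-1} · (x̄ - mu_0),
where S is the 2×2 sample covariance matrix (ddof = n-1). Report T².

Step 1 — sample mean vector:
  mean(A) = (1 + 9 + 7 + 1) / 4 = 18/4 = 4.5
  mean(B) = (9 + 5 + 8 + 7) / 4 = 29/4 = 7.25
  x̄ = (4.5, 7.25),  deviation x̄ - mu_0 = (4.5, 7.25) - (4, 1) = (0.5, 6.25).

Step 2 — sample covariance matrix, S[i,j] = (1/(n-1)) · Σ_k (x_{k,i} - mean_i) · (x_{k,j} - mean_j), divisor n-1 = 3:
  S[A,A] = ((-3.5)·(-3.5) + (4.5)·(4.5) + (2.5)·(2.5) + (-3.5)·(-3.5)) / 3 = 51/3 = 17
  S[A,B] = ((-3.5)·(1.75) + (4.5)·(-2.25) + (2.5)·(0.75) + (-3.5)·(-0.25)) / 3 = -13.5/3 = -4.5
  S[B,B] = ((1.75)·(1.75) + (-2.25)·(-2.25) + (0.75)·(0.75) + (-0.25)·(-0.25)) / 3 = 8.75/3 = 2.9167
  S = [[17, -4.5],
 [-4.5, 2.9167]].

Step 3 — invert S. det(S) = 17·2.9167 - (-4.5)² = 29.3333.
  S^{-1} = (1/det) · [[d, -b], [-b, a]] = [[0.0994, 0.1534],
 [0.1534, 0.5795]].

Step 4 — quadratic form (x̄ - mu_0)^T · S^{-1} · (x̄ - mu_0):
  S^{-1} · (x̄ - mu_0) = (1.0085, 3.6989),
  (x̄ - mu_0)^T · [...] = (0.5)·(1.0085) + (6.25)·(3.6989) = 23.6222.

Step 5 — scale by n: T² = 4 · 23.6222 = 94.4886.

T² ≈ 94.4886


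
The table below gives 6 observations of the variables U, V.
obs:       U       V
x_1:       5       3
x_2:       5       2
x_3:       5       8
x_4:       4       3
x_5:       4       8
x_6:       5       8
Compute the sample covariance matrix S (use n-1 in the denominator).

Step 1 — column means:
  mean(U) = (5 + 5 + 5 + 4 + 4 + 5) / 6 = 28/6 = 4.6667
  mean(V) = (3 + 2 + 8 + 3 + 8 + 8) / 6 = 32/6 = 5.3333

Step 2 — sample covariance S[i,j] = (1/(n-1)) · Σ_k (x_{k,i} - mean_i) · (x_{k,j} - mean_j), with n-1 = 5.
  S[U,U] = ((0.3333)·(0.3333) + (0.3333)·(0.3333) + (0.3333)·(0.3333) + (-0.6667)·(-0.6667) + (-0.6667)·(-0.6667) + (0.3333)·(0.3333)) / 5 = 1.3333/5 = 0.2667
  S[U,V] = ((0.3333)·(-2.3333) + (0.3333)·(-3.3333) + (0.3333)·(2.6667) + (-0.6667)·(-2.3333) + (-0.6667)·(2.6667) + (0.3333)·(2.6667)) / 5 = -0.3333/5 = -0.0667
  S[V,V] = ((-2.3333)·(-2.3333) + (-3.3333)·(-3.3333) + (2.6667)·(2.6667) + (-2.3333)·(-2.3333) + (2.6667)·(2.6667) + (2.6667)·(2.6667)) / 5 = 43.3333/5 = 8.6667

S is symmetric (S[j,i] = S[i,j]). Assembling:

S = [[0.2667, -0.0667],
 [-0.0667, 8.6667]]


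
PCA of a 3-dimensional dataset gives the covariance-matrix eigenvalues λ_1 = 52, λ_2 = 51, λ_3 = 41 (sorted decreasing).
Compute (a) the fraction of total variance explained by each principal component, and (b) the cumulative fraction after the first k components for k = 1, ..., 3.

Step 1 — total variance = trace(Sigma) = Σ λ_i = 52 + 51 + 41 = 144.

Step 2 — fraction explained by component i = λ_i / Σ λ:
  PC1: 52/144 = 0.3611
  PC2: 51/144 = 0.3542
  PC3: 41/144 = 0.2847

Step 3 — cumulative fraction after k components = (λ_1 + ... + λ_k) / Σ λ:
  k = 1: 52/144 = 0.3611
  k = 2: (52 + 51)/144 = 103/144 = 0.7153
  k = 3: (52 + 51 + 41)/144 = 144/144 = 1

Summary (fraction, with percent):

explained: PC1 0.3611 (36.11%), PC2 0.3542 (35.42%), PC3 0.2847 (28.47%);  cumulative: 0.3611, 0.7153, 1


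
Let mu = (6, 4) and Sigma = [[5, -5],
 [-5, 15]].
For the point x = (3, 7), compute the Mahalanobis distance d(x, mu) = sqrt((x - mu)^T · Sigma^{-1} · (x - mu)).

Step 1 — centre the observation: (x - mu) = (-3, 3).

Step 2 — invert Sigma. det(Sigma) = 5·15 - (-5)² = 50.
  Sigma^{-1} = (1/det) · [[d, -b], [-b, a]] = [[0.3, 0.1],
 [0.1, 0.1]].

Step 3 — form the quadratic (x - mu)^T · Sigma^{-1} · (x - mu):
  Sigma^{-1} · (x - mu) = (-0.6, 0).
  (x - mu)^T · [Sigma^{-1} · (x - mu)] = (-3)·(-0.6) + (3)·(0) = 1.8.

Step 4 — take square root: d = √(1.8) ≈ 1.3416.

d(x, mu) = √(1.8) ≈ 1.3416


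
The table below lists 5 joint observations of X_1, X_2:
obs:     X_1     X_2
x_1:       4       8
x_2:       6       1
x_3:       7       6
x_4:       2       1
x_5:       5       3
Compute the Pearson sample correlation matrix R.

Step 1 — column means:
  mean(X_1) = (4 + 6 + 7 + 2 + 5) / 5 = 24/5 = 4.8
  mean(X_2) = (8 + 1 + 6 + 1 + 3) / 5 = 19/5 = 3.8

Step 2 — sample variances and covariances s[i,j] = (1/(n-1)) · Σ_k (x_{k,i} - mean_i) · (x_{k,j} - mean_j), with n-1 = 4:
  s[X_1,X_1] = ((-0.8)·(-0.8) + (1.2)·(1.2) + (2.2)·(2.2) + (-2.8)·(-2.8) + (0.2)·(0.2)) / 4 = 14.8/4 = 3.7
  s[X_1,X_2] = ((-0.8)·(4.2) + (1.2)·(-2.8) + (2.2)·(2.2) + (-2.8)·(-2.8) + (0.2)·(-0.8)) / 4 = 5.8/4 = 1.45
  s[X_2,X_2] = ((4.2)·(4.2) + (-2.8)·(-2.8) + (2.2)·(2.2) + (-2.8)·(-2.8) + (-0.8)·(-0.8)) / 4 = 38.8/4 = 9.7
  Sample standard deviations s_i = √(s[i,i]):
  s(X_1) = √(3.7) = 1.9235
  s(X_2) = √(9.7) = 3.1145

Step 3 — r_{ij} = s_{ij} / (s_i · s_j):
  r[X_1,X_1] = 1 (diagonal).
  r[X_1,X_2] = 1.45 / (1.9235 · 3.1145) = 1.45 / 5.9908 = 0.242
  r[X_2,X_2] = 1 (diagonal).

R is symmetric with unit diagonal. Assembling:

R = [[1, 0.242],
 [0.242, 1]]


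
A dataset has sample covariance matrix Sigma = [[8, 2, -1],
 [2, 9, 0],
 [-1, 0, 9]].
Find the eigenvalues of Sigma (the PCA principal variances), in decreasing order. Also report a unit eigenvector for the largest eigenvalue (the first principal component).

Step 1 — characteristic polynomial p(λ) = det(λI - Sigma) = λ³ - tr·λ² + c_1·λ - det, where tr = trace, c_1 = sum of the principal 2×2 minors, det = det(Sigma):
  tr = 8 + 9 + 9 = 26,
  c_1 = (8·9 - (2)²) + (8·9 - (-1)²) + (9·9 - (0)²) = 68 + 71 + 81 = 220,
  det = 8·(9·9 - (0)²) - (2)·((2)·9 - (0)·(-1)) + (-1)·((2)·(0) - 9·(-1)) = 8·(81) - (2)·(18) + (-1)·(9) = 603.
  So p(λ) = λ³ - 26λ² + 220λ - 603.
Step 2 — look for an integer root (rational root theorem: any rational root is an integer divisor of 603). Testing λ = 9:
  p(9) = 729 - 2106 + 1980 - 603 = 0  ✓
  Dividing out (λ - 9): p(λ) = (λ - 9)(λ² - 17λ + 67).
Step 3 — remaining eigenvalues from the quadratic λ² - 17λ + 67 = 0:
  Δ = 17² - 4·67 = 289 - 268 = 21,  λ = (17 ± √21)/2 = (17 ± 4.5826)/2 ≈ 10.7913 or 6.2087.
  Sorted: λ_1 = 10.7913,  λ_2 = 9,  λ_3 = 6.2087  (check: sum = 26 = tr ✓).

Step 4 — unit eigenvector for λ_1 ≈ 10.7913: v spans the null space of (Sigma - λ_1 I), whose rows are
  r_1 = (-2.7913, 2, -1),  r_2 = (2, -1.7913, 0),  r_3 = (-1, 0, -1.7913).
  v is orthogonal to every row, so take v ∝ r_1 × r_2 = ((2)·(0) - (-1)·(-1.7913), (-1)·(2) - (-2.7913)·(0), (-2.7913)·(-1.7913) - (2)·(2)) ≈ (-1.7913, -2, 1).
  Rescale (multiply by -1 so the first nonzero entry is positive): u = (1.7913, 2, -1).
  ||u|| = √((1.7913)² + (2)² + (-1)²) = √(8.2087) ≈ 2.8651,  v_1 = u/||u|| ≈ (0.6252, 0.6981, -0.349) (||v_1|| = 1).

λ_1 = 10.7913,  λ_2 = 9,  λ_3 = 6.2087;  v_1 ≈ (0.6252, 0.6981, -0.349)


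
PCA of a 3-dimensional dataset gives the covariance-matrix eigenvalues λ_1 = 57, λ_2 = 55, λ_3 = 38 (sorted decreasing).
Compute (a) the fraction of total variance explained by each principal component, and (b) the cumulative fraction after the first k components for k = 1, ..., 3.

Step 1 — total variance = trace(Sigma) = Σ λ_i = 57 + 55 + 38 = 150.

Step 2 — fraction explained by component i = λ_i / Σ λ:
  PC1: 57/150 = 0.38
  PC2: 55/150 = 0.3667
  PC3: 38/150 = 0.2533

Step 3 — cumulative fraction after k components = (λ_1 + ... + λ_k) / Σ λ:
  k = 1: 57/150 = 0.38
  k = 2: (57 + 55)/150 = 112/150 = 0.7467
  k = 3: (57 + 55 + 38)/150 = 150/150 = 1

Summary (fraction, with percent):

explained: PC1 0.38 (38%), PC2 0.3667 (36.67%), PC3 0.2533 (25.33%);  cumulative: 0.38, 0.7467, 1


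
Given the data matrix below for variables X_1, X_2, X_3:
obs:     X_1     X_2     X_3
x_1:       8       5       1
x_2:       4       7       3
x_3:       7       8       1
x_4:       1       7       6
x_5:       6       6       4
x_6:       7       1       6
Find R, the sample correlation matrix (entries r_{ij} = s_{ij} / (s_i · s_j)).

Step 1 — column means:
  mean(X_1) = (8 + 4 + 7 + 1 + 6 + 7) / 6 = 33/6 = 5.5
  mean(X_2) = (5 + 7 + 8 + 7 + 6 + 1) / 6 = 34/6 = 5.6667
  mean(X_3) = (1 + 3 + 1 + 6 + 4 + 6) / 6 = 21/6 = 3.5

Step 2 — sample variances and covariances s[i,j] = (1/(n-1)) · Σ_k (x_{k,i} - mean_i) · (x_{k,j} - mean_j), with n-1 = 5:
  s[X_1,X_1] = ((2.5)·(2.5) + (-1.5)·(-1.5) + (1.5)·(1.5) + (-4.5)·(-4.5) + (0.5)·(0.5) + (1.5)·(1.5)) / 5 = 33.5/5 = 6.7
  s[X_1,X_2] = ((2.5)·(-0.6667) + (-1.5)·(1.3333) + (1.5)·(2.3333) + (-4.5)·(1.3333) + (0.5)·(0.3333) + (1.5)·(-4.6667)) / 5 = -13/5 = -2.6
  s[X_1,X_3] = ((2.5)·(-2.5) + (-1.5)·(-0.5) + (1.5)·(-2.5) + (-4.5)·(2.5) + (0.5)·(0.5) + (1.5)·(2.5)) / 5 = -16.5/5 = -3.3
  s[X_2,X_2] = ((-0.6667)·(-0.6667) + (1.3333)·(1.3333) + (2.3333)·(2.3333) + (1.3333)·(1.3333) + (0.3333)·(0.3333) + (-4.6667)·(-4.6667)) / 5 = 31.3333/5 = 6.2667
  s[X_2,X_3] = ((-0.6667)·(-2.5) + (1.3333)·(-0.5) + (2.3333)·(-2.5) + (1.3333)·(2.5) + (0.3333)·(0.5) + (-4.6667)·(2.5)) / 5 = -13/5 = -2.6
  s[X_3,X_3] = ((-2.5)·(-2.5) + (-0.5)·(-0.5) + (-2.5)·(-2.5) + (2.5)·(2.5) + (0.5)·(0.5) + (2.5)·(2.5)) / 5 = 25.5/5 = 5.1
  Sample standard deviations s_i = √(s[i,i]):
  s(X_1) = √(6.7) = 2.5884
  s(X_2) = √(6.2667) = 2.5033
  s(X_3) = √(5.1) = 2.2583

Step 3 — r_{ij} = s_{ij} / (s_i · s_j):
  r[X_1,X_1] = 1 (diagonal).
  r[X_1,X_2] = -2.6 / (2.5884 · 2.5033) = -2.6 / 6.4797 = -0.4013
  r[X_1,X_3] = -3.3 / (2.5884 · 2.2583) = -3.3 / 5.8455 = -0.5645
  r[X_2,X_2] = 1 (diagonal).
  r[X_2,X_3] = -2.6 / (2.5033 · 2.2583) = -2.6 / 5.6533 = -0.4599
  r[X_3,X_3] = 1 (diagonal).

R is symmetric with unit diagonal. Assembling:

R = [[1, -0.4013, -0.5645],
 [-0.4013, 1, -0.4599],
 [-0.5645, -0.4599, 1]]


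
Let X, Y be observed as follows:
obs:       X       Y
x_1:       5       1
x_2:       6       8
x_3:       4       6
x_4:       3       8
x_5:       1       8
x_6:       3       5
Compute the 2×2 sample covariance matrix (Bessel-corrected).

Step 1 — column means:
  mean(X) = (5 + 6 + 4 + 3 + 1 + 3) / 6 = 22/6 = 3.6667
  mean(Y) = (1 + 8 + 6 + 8 + 8 + 5) / 6 = 36/6 = 6

Step 2 — sample covariance S[i,j] = (1/(n-1)) · Σ_k (x_{k,i} - mean_i) · (x_{k,j} - mean_j), with n-1 = 5.
  S[X,X] = ((1.3333)·(1.3333) + (2.3333)·(2.3333) + (0.3333)·(0.3333) + (-0.6667)·(-0.6667) + (-2.6667)·(-2.6667) + (-0.6667)·(-0.6667)) / 5 = 15.3333/5 = 3.0667
  S[X,Y] = ((1.3333)·(-5) + (2.3333)·(2) + (0.3333)·(0) + (-0.6667)·(2) + (-2.6667)·(2) + (-0.6667)·(-1)) / 5 = -8/5 = -1.6
  S[Y,Y] = ((-5)·(-5) + (2)·(2) + (0)·(0) + (2)·(2) + (2)·(2) + (-1)·(-1)) / 5 = 38/5 = 7.6

S is symmetric (S[j,i] = S[i,j]). Assembling:

S = [[3.0667, -1.6],
 [-1.6, 7.6]]


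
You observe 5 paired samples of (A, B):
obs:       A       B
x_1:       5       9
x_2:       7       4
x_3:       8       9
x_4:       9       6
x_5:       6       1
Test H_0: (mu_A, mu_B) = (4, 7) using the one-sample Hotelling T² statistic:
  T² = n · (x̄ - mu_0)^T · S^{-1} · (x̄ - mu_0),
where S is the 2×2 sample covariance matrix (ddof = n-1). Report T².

Step 1 — sample mean vector:
  mean(A) = (5 + 7 + 8 + 9 + 6) / 5 = 35/5 = 7
  mean(B) = (9 + 4 + 9 + 6 + 1) / 5 = 29/5 = 5.8
  x̄ = (7, 5.8),  deviation x̄ - mu_0 = (7, 5.8) - (4, 7) = (3, -1.2).

Step 2 — sample covariance matrix, S[i,j] = (1/(n-1)) · Σ_k (x_{k,i} - mean_i) · (x_{k,j} - mean_j), divisor n-1 = 4:
  S[A,A] = ((-2)·(-2) + (0)·(0) + (1)·(1) + (2)·(2) + (-1)·(-1)) / 4 = 10/4 = 2.5
  S[A,B] = ((-2)·(3.2) + (0)·(-1.8) + (1)·(3.2) + (2)·(0.2) + (-1)·(-4.8)) / 4 = 2/4 = 0.5
  S[B,B] = ((3.2)·(3.2) + (-1.8)·(-1.8) + (3.2)·(3.2) + (0.2)·(0.2) + (-4.8)·(-4.8)) / 4 = 46.8/4 = 11.7
  S = [[2.5, 0.5],
 [0.5, 11.7]].

Step 3 — invert S. det(S) = 2.5·11.7 - (0.5)² = 29.
  S^{-1} = (1/det) · [[d, -b], [-b, a]] = [[0.4034, -0.0172],
 [-0.0172, 0.0862]].

Step 4 — quadratic form (x̄ - mu_0)^T · S^{-1} · (x̄ - mu_0):
  S^{-1} · (x̄ - mu_0) = (1.231, -0.1552),
  (x̄ - mu_0)^T · [...] = (3)·(1.231) + (-1.2)·(-0.1552) = 3.8793.

Step 5 — scale by n: T² = 5 · 3.8793 = 19.3966.

T² ≈ 19.3966


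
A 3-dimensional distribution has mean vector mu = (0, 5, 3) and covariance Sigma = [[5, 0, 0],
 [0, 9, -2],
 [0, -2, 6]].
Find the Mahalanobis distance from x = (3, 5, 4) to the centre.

Step 1 — centre the observation: (x - mu) = (3, 0, 1).

Step 2 — invert Sigma (cofactor / det for 3×3, or solve directly):
  Sigma^{-1} = [[0.2, 0, 0],
 [0, 0.12, 0.04],
 [0, 0.04, 0.18]].

Step 3 — form the quadratic (x - mu)^T · Sigma^{-1} · (x - mu):
  Sigma^{-1} · (x - mu) = (0.6, 0.04, 0.18).
  (x - mu)^T · [Sigma^{-1} · (x - mu)] = (3)·(0.6) + (0)·(0.04) + (1)·(0.18) = 1.98.

Step 4 — take square root: d = √(1.98) ≈ 1.4071.

d(x, mu) = √(1.98) ≈ 1.4071


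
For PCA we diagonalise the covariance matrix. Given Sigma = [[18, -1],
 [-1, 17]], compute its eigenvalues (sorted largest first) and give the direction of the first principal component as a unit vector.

Step 1 — characteristic polynomial of 2×2 Sigma:
  det(Sigma - λI) = λ² - trace · λ + det = 0.
  trace = 18 + 17 = 35, det = 18·17 - (-1)² = 305.
Step 2 — discriminant:
  Δ = trace² - 4·det = 1225 - 1220 = 5.
Step 3 — eigenvalues:
  λ = (trace ± √Δ)/2 = (35 ± 2.2361)/2,
  λ_1 = 18.618,  λ_2 = 16.382.

Step 4 — unit eigenvector for λ_1: solve (Sigma - λ_1 I)v = 0. First row:
  (18 - 18.618)·v_x + (-1)·v_y = 0, i.e. (-0.618)·v_x + (-1)·v_y = 0,
  so v ∝ (b, λ_1 - a) = (-1, 0.618); multiply by -1 so the first entry is positive: u = (1, -0.618).
  ||u|| = √((1)² + (-0.618)²) = √(1.382) ≈ 1.1756,
  v_1 = u/||u|| ≈ (0.8507, -0.5257) (||v_1|| = 1).

λ_1 = 18.618,  λ_2 = 16.382;  v_1 ≈ (0.8507, -0.5257)


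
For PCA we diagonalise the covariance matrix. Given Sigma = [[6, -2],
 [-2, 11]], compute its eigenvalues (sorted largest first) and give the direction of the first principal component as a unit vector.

Step 1 — characteristic polynomial of 2×2 Sigma:
  det(Sigma - λI) = λ² - trace · λ + det = 0.
  trace = 6 + 11 = 17, det = 6·11 - (-2)² = 62.
Step 2 — discriminant:
  Δ = trace² - 4·det = 289 - 248 = 41.
Step 3 — eigenvalues:
  λ = (trace ± √Δ)/2 = (17 ± 6.4031)/2,
  λ_1 = 11.7016,  λ_2 = 5.2984.

Step 4 — unit eigenvector for λ_1: solve (Sigma - λ_1 I)v = 0. First row:
  (6 - 11.7016)·v_x + (-2)·v_y = 0, i.e. (-5.7016)·v_x + (-2)·v_y = 0,
  so v ∝ (b, λ_1 - a) = (-2, 5.7016); multiply by -1 so the first entry is positive: u = (2, -5.7016).
  ||u|| = √((2)² + (-5.7016)²) = √(36.5078) ≈ 6.0422,
  v_1 = u/||u|| ≈ (0.331, -0.9436) (||v_1|| = 1).

λ_1 = 11.7016,  λ_2 = 5.2984;  v_1 ≈ (0.331, -0.9436)


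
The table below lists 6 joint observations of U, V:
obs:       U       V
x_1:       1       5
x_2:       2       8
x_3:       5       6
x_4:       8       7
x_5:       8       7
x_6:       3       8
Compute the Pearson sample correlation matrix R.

Step 1 — column means:
  mean(U) = (1 + 2 + 5 + 8 + 8 + 3) / 6 = 27/6 = 4.5
  mean(V) = (5 + 8 + 6 + 7 + 7 + 8) / 6 = 41/6 = 6.8333

Step 2 — sample variances and covariances s[i,j] = (1/(n-1)) · Σ_k (x_{k,i} - mean_i) · (x_{k,j} - mean_j), with n-1 = 5:
  s[U,U] = ((-3.5)·(-3.5) + (-2.5)·(-2.5) + (0.5)·(0.5) + (3.5)·(3.5) + (3.5)·(3.5) + (-1.5)·(-1.5)) / 5 = 45.5/5 = 9.1
  s[U,V] = ((-3.5)·(-1.8333) + (-2.5)·(1.1667) + (0.5)·(-0.8333) + (3.5)·(0.1667) + (3.5)·(0.1667) + (-1.5)·(1.1667)) / 5 = 2.5/5 = 0.5
  s[V,V] = ((-1.8333)·(-1.8333) + (1.1667)·(1.1667) + (-0.8333)·(-0.8333) + (0.1667)·(0.1667) + (0.1667)·(0.1667) + (1.1667)·(1.1667)) / 5 = 6.8333/5 = 1.3667
  Sample standard deviations s_i = √(s[i,i]):
  s(U) = √(9.1) = 3.0166
  s(V) = √(1.3667) = 1.169

Step 3 — r_{ij} = s_{ij} / (s_i · s_j):
  r[U,U] = 1 (diagonal).
  r[U,V] = 0.5 / (3.0166 · 1.169) = 0.5 / 3.5266 = 0.1418
  r[V,V] = 1 (diagonal).

R is symmetric with unit diagonal. Assembling:

R = [[1, 0.1418],
 [0.1418, 1]]


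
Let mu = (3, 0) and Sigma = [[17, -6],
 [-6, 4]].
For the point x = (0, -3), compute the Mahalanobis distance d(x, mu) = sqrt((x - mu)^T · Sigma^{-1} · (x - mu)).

Step 1 — centre the observation: (x - mu) = (-3, -3).

Step 2 — invert Sigma. det(Sigma) = 17·4 - (-6)² = 32.
  Sigma^{-1} = (1/det) · [[d, -b], [-b, a]] = [[0.125, 0.1875],
 [0.1875, 0.5312]].

Step 3 — form the quadratic (x - mu)^T · Sigma^{-1} · (x - mu):
  Sigma^{-1} · (x - mu) = (-0.9375, -2.1562).
  (x - mu)^T · [Sigma^{-1} · (x - mu)] = (-3)·(-0.9375) + (-3)·(-2.1562) = 9.2812.

Step 4 — take square root: d = √(9.2812) ≈ 3.0465.

d(x, mu) = √(9.2812) ≈ 3.0465
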